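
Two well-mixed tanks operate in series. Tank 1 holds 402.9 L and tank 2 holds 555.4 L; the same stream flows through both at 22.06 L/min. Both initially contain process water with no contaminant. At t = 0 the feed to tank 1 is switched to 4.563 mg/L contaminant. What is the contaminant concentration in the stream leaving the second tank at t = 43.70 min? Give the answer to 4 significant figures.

Time constants: τᵢ = Vᵢ/Q for each well-mixed tank.
τ₁ = 402.9/22.06 = 18.2638 min; τ₂ = 555.4/22.06 = 25.1768 min.
Tank 1: C₁ = C_in(1 − e^(−t/τ₁)). Tank 2 (τ₁ ≠ τ₂): C₂ = C_in[1 − (τ₁ e^(−t/τ₁) − τ₂ e^(−t/τ₂))/(τ₁ − τ₂)].
At t = 43.70: e^(−t/τ₁) = 0.0913819, e^(−t/τ₂) = 0.176272.
C₂ = 4.563·[1 − (18.2638·0.0913819 − 25.1768·0.176272)/(-6.91296)] = 4.563·0.599450 = 2.73529 mg/L.

2.735 mg/L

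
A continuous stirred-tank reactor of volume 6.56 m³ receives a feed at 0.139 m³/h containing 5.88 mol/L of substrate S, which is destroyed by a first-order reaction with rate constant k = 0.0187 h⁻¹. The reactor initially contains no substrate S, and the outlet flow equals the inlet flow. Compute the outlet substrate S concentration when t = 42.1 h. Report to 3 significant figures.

2.54 mol/L

Accumulation = in − out − consumed: V dC/dt = Q C_in − Q C − k V C.
This is linear with rate a = Q/V + k = 0.039889 h⁻¹.
C_ss = Q C_in/(Q + kV) = 3.1235 mol/L; C(t) = C_ss + (C₀ − C_ss) e^(−a t).
C(42.1) = 3.1235 + (-3.1235)·e^(−0.039889·42.1) = 3.1235 + (-3.1235)·0.18650 = 2.5409 mol/L.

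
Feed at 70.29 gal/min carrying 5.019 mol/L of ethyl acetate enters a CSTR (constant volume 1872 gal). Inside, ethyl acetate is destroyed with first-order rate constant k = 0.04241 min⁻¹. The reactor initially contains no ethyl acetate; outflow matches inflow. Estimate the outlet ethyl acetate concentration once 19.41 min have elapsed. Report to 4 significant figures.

1.858 mol/L

Species balance: V dC/dt = Q C_in − Q C − k V C.
dC/dt = (Q/V) C_in − (Q/V + k) C; effective rate a = Q/V + k = 0.0375481 + 0.04241 = 0.0799581 min⁻¹.
C_ss = Q C_in/(Q + kV) = 2.35691 mol/L; C(t) = C_ss + (C₀ − C_ss) e^(−a t).
C(19.41) = 2.35691 + (-2.35691)·e^(−0.0799581·19.41) = 2.35691 + (-2.35691)·0.211827 = 1.85765 mol/L.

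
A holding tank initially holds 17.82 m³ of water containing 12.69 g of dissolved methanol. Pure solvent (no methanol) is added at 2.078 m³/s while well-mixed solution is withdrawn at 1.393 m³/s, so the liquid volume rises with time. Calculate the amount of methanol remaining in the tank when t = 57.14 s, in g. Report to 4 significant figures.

Total volume: dV/dt = Q_in − Q_out = 0.685000 m³/s, so V(t) = 17.82 + 0.685000 t and V(57.14) = 56.9609 m³.
No methanol enters, so dm/dt = −Q_out · (m/V).
Separate: dm/m = −Q_out dt/V(t) ⇒ ln(m/m₀) = −(Q_out/(Q_in−Q_out)) ln(V/V₀).
m = m₀ (V₀/V)^(Q_out/(Q_in−Q_out)) = 12.69 × (17.82/56.9609)^(2.03358) = 1.19448 g.

1.194 g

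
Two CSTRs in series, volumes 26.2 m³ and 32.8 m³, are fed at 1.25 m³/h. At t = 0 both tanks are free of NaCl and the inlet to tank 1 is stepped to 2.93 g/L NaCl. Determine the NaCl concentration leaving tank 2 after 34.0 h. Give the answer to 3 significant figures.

Species balance on tank i: dCᵢ/dt = (Cᵢ₋₁ − Cᵢ)/τᵢ with τᵢ = Vᵢ/Q.
τ₁ = 26.2/1.25 = 20.960 h; τ₂ = 32.8/1.25 = 26.240 h.
Solving the cascade with C₁(0)=C₂(0)=0 gives C₂(t) = C_in[1 − (τ₁ e^(−t/τ₁) − τ₂ e^(−t/τ₂))/(τ₁ − τ₂)].
At t = 34.0: e^(−t/τ₁) = 0.19748, e^(−t/τ₂) = 0.27370.
C₂ = 2.93·[1 − (20.960·0.19748 − 26.240·0.27370)/(-5.2800)] = 2.93·0.42373 = 1.2415 g/L.

1.24 g/L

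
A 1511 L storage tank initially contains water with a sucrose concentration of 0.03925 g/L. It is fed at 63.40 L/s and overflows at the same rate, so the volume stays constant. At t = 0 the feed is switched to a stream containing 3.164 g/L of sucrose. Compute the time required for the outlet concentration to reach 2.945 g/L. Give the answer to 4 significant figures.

Species balance: V dC/dt = Q(C_in − C) ⇒ τ = V/Q = 23.8328 s.
C(t) = C_in + (C₀ − C_in) e^(−t/τ). Set C = 2.945 and solve for t:
e^(−t/τ) = (C − C_in)/(C₀ − C_in) = (2.945 − 3.164)/(0.03925 − 3.164) = 0.0700856
t = −τ ln(…) = 23.8328 × 2.65804 = 63.3485 s.

63.35 s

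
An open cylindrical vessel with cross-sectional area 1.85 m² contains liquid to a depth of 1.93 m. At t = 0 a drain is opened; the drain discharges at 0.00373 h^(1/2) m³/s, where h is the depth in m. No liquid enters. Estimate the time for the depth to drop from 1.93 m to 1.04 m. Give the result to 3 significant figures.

With no inflow, A dh/dt = −0.00373 √h.
Separate and integrate: 2(√h − √h₀) = −(0.00373/A) t.
t = 2A(√h₀ − √h)/0.00373 = 2·1.85·(√1.93 − √1.04)/0.00373
  = 3.7000 × (1.3892 − 1.0198) / 0.00373 = 366.47 s.

366 s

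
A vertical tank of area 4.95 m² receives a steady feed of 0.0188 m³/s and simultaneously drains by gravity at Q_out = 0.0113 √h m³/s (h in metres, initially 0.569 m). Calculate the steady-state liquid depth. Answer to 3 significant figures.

2.77 m

Level balance: A dh/dt = 0.0188 − 0.0113 √h. Setting dh/dt = 0:
Q_in = 0.0113 √h_ss ⇒ √h_ss = 0.0188/0.0113 = 1.6637.
h_ss = 1.6637² = 2.7680 m. (Since h₀ = 0.569 m < h_ss, the level will rise toward this value.)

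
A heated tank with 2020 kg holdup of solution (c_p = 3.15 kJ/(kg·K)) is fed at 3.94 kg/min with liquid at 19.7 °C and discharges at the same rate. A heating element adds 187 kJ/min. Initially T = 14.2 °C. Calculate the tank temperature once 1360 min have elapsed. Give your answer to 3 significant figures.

M c_p dT/dt = ṁ c_p (T_in − T) + Q̇.
Rearrange: dT/dt = (T_ss − T)/τ with τ = M/ṁ = 512.69 min and T_ss = T_in + Q̇/(ṁ c_p) = 34.767 °C.
This is linear first-order; T(t) = T_ss + (T₀ − T_ss) e^(−t/τ).
T(1360) = 34.767 + (-20.567)·e^(−1360/512.69) = 34.767 + (-20.567)·0.070463 = 33.318 °C.

33.3 °C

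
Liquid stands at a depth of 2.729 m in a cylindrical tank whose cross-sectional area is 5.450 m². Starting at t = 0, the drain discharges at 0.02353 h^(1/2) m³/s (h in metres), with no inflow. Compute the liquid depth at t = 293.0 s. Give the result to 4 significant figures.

With no inflow, A dh/dt = −0.02353 √h.
Separate and integrate: 2(√h − √h₀) = −(0.02353/A) t.
√h = √2.729 − 0.02353·293.0/(2·5.450) = 1.65197 − 0.632504 = 1.01946.
h = 1.01946² = 1.03931 m.

1.039 m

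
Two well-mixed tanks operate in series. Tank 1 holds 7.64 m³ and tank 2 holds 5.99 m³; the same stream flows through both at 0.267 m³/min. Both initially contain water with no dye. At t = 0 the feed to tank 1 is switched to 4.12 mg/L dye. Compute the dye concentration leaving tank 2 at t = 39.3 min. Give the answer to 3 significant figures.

1.88 mg/L

Each tank obeys Vᵢ dCᵢ/dt = Q(Cᵢ₋₁ − Cᵢ), so τᵢ = Vᵢ/Q.
τ₁ = 7.64/0.267 = 28.614 min; τ₂ = 5.99/0.267 = 22.434 min.
Tank 1: C₁ = C_in(1 − e^(−t/τ₁)). Tank 2 (τ₁ ≠ τ₂): C₂ = C_in[1 − (τ₁ e^(−t/τ₁) − τ₂ e^(−t/τ₂))/(τ₁ − τ₂)].
At t = 39.3: e^(−t/τ₁) = 0.25323, e^(−t/τ₂) = 0.17347.
C₂ = 4.12·[1 − (28.614·0.25323 − 22.434·0.17347)/(6.1798)] = 4.12·0.45719 = 1.8836 mg/L.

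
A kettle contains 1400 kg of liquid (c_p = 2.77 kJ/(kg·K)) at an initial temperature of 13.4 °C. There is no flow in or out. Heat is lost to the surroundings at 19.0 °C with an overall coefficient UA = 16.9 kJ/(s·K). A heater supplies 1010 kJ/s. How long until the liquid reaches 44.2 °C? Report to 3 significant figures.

146 s

Heat balance on the well-mixed liquid: M c_p dT/dt = −UA(T − T_amb) + Q̇.
τ = M c_p/UA = 229.47 s; T_ss = T_amb + Q̇/UA = 19.0 + 1010/16.9 = 78.763 °C.
T(t) = T_ss + (T₀ − T_ss)e^(−t/τ); set T = 44.2:
t = −τ ln[(T − T_ss)/(T₀ − T_ss)] = −229.47 · ln(0.52879) = 146.21 s.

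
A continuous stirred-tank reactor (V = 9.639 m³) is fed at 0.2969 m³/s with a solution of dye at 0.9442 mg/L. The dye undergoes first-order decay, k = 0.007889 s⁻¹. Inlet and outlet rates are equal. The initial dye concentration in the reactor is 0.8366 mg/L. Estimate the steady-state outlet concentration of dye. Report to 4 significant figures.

0.7517 mg/L

V dC/dt = Q(C_in − C) − k V C.
At steady state: 0 = Q C_in − (Q + kV) C_ss, so C_ss = Q C_in/(Q + kV).
C_ss = 0.2969·0.9442/(0.2969 + 0.007889·9.639) = 0.280333/0.372942 = 0.751680 mg/L.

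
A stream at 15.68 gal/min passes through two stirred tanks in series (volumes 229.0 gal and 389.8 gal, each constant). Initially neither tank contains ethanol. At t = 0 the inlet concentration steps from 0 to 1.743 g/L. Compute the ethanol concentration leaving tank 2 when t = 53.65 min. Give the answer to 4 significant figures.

Species balance on tank i: dCᵢ/dt = (Cᵢ₋₁ − Cᵢ)/τᵢ with τᵢ = Vᵢ/Q.
τ₁ = 229.0/15.68 = 14.6046 min; τ₂ = 389.8/15.68 = 24.8597 min.
Tank 1: C₁ = C_in(1 − e^(−t/τ₁)). Tank 2 (τ₁ ≠ τ₂): C₂ = C_in[1 − (τ₁ e^(−t/τ₁) − τ₂ e^(−t/τ₂))/(τ₁ − τ₂)].
At t = 53.65: e^(−t/τ₁) = 0.0253874, e^(−t/τ₂) = 0.115543.
C₂ = 1.743·[1 − (14.6046·0.0253874 − 24.8597·0.115543)/(-10.2551)] = 1.743·0.756064 = 1.31782 g/L.

1.318 g/L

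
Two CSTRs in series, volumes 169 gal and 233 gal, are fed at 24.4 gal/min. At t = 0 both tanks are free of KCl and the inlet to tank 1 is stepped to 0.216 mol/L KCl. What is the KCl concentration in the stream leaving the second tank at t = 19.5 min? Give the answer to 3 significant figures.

0.148 mol/L

Each tank obeys Vᵢ dCᵢ/dt = Q(Cᵢ₋₁ − Cᵢ), so τᵢ = Vᵢ/Q.
τ₁ = 169/24.4 = 6.9262 min; τ₂ = 233/24.4 = 9.5492 min.
Solving the cascade with C₁(0)=C₂(0)=0 gives C₂(t) = C_in[1 − (τ₁ e^(−t/τ₁) − τ₂ e^(−t/τ₂))/(τ₁ − τ₂)].
At t = 19.5: e^(−t/τ₁) = 0.059882, e^(−t/τ₂) = 0.12976.
C₂ = 0.216·[1 − (6.9262·0.059882 − 9.5492·0.12976)/(-2.6230)] = 0.216·0.68571 = 0.14811 mol/L.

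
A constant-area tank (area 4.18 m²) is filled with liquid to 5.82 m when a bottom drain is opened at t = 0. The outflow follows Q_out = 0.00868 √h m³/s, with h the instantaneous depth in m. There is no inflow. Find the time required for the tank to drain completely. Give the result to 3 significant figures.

With no inflow, A dh/dt = −0.00868 √h.
∫ h^(−1/2) dh = −(0.00868/A) ∫ dt, giving 2√h = 2√h₀ − (0.00868/A) t.
Set h = 0: 2√h₀ = (0.00868/A) t_empty ⇒ t_empty = 2A√h₀/0.00868.
t_empty = 2·4.18·√5.82/0.00868 = 8.3600·2.4125/0.00868 = 2323.5 s.

2320 s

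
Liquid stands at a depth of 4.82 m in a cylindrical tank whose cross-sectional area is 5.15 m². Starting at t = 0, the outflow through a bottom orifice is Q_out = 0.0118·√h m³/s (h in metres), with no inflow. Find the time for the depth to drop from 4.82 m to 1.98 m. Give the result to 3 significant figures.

Accumulation of liquid (constant cross-section A): A dh/dt = −0.0118 √h.
Separate and integrate: 2(√h − √h₀) = −(0.0118/A) t.
t = 2A(√h₀ − √h)/0.0118 = 2·5.15·(√4.82 − √1.98)/0.0118
  = 10.300 × (2.1954 − 1.4071) / 0.0118 = 688.11 s.

688 s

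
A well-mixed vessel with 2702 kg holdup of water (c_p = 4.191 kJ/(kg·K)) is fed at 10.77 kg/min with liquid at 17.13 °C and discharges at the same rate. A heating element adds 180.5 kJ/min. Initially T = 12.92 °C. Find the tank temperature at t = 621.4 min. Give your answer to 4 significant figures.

20.44 °C

Energy balance: M c_p dT/dt = ṁ c_p (T_in − T) + 180.5.
τ = M/ṁ = 250.882 min; T_ss = T_in + Q̇/(ṁ c_p) = 17.13 + 180.5/(10.77·4.191) = 21.1289 °C.
Integrating: T(t) = T_ss + (T₀ − T_ss) e^(−t/τ).
T(621.4) = 21.1289 + (-8.20893)·e^(−621.4/250.882) = 21.1289 + (-8.20893)·0.0840065 = 20.4393 °C.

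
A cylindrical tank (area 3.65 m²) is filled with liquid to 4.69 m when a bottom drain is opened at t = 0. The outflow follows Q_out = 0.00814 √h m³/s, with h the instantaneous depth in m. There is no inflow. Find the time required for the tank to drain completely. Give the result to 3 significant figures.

Volume balance on the tank: A dh/dt = −0.00814 √h.
∫ h^(−1/2) dh = −(0.00814/A) ∫ dt, giving 2√h = 2√h₀ − (0.00814/A) t.
Tank is empty when √h = 0: t_empty = 2A√h₀/0.00814.
t_empty = 2·3.65·√4.69/0.00814 = 7.3000·2.1656/0.00814 = 1942.2 s.

1940 s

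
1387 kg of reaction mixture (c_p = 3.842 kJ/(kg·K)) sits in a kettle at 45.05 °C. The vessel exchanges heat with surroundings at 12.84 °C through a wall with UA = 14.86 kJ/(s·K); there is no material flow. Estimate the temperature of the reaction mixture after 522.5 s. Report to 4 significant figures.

M c_p dT/dt = −UA(T − T_amb).
dT/dt = (T_ss − T)/τ with T_ss = T_amb = 12.8400 °C, τ = M c_p/UA = 1387·3.842/14.86 = 358.604 s.
This is linear first-order; T(t) = T_ss + (T₀ − T_ss) e^(−t/τ).
T(522.5) = 12.8400 + (32.2100)·0.232925 = 20.3425 °C.

20.34 °C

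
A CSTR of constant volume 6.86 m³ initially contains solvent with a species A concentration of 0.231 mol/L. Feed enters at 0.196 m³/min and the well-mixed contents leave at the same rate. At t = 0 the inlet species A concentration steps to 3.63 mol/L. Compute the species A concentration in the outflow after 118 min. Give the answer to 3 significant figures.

Unsteady species balance (constant V, well mixed): V dC/dt = Q(C_in − C).
Time constant τ = V/Q = 6.86/0.196 = 35.000 min.
This is linear first-order; C(t) = C_in + (C₀ − C_in) e^(−t/τ).
C(118) = 3.63 + (0.231 − 3.63)·e^(−118/35.000) = 3.63 + (-3.3990)·0.034341 = 3.5133 mol/L.

3.51 mol/L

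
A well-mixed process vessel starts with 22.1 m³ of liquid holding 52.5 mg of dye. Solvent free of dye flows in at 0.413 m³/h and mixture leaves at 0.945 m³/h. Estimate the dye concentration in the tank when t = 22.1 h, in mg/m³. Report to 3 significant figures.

1.32 mg/m³

Let m(t) be the amount of dye. Volume: V(t) = V₀ + (Q_in − Q_out) t = 22.1 − 0.53200 t; V(22.1) = 10.343 m³.
No dye enters, so dm/dt = −Q_out · (m/V).
Separate: dm/m = −Q_out dt/V(t) ⇒ ln(m/m₀) = −(Q_out/(Q_in−Q_out)) ln(V/V₀).
m = m₀ (V₀/V)^(Q_out/(Q_in−Q_out)) = 52.5 × (22.1/10.343)^(-1.7763) = 13.627 mg.
C = m/V = 13.627/10.343 = 1.3176 mg/m³.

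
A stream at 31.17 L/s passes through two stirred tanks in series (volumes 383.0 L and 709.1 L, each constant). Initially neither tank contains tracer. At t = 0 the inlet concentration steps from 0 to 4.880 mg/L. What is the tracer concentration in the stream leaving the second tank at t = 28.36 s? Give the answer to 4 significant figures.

Time constants: τᵢ = Vᵢ/Q for each well-mixed tank.
τ₁ = 383.0/31.17 = 12.2875 s; τ₂ = 709.1/31.17 = 22.7494 s.
Tank 1: C₁ = C_in(1 − e^(−t/τ₁)). Tank 2 (τ₁ ≠ τ₂): C₂ = C_in[1 − (τ₁ e^(−t/τ₁) − τ₂ e^(−t/τ₂))/(τ₁ − τ₂)].
At t = 28.36: e^(−t/τ₁) = 0.0994555, e^(−t/τ₂) = 0.287474.
C₂ = 4.880·[1 − (12.2875·0.0994555 − 22.7494·0.287474)/(-10.4620)] = 4.880·0.491702 = 2.39950 mg/L.

2.400 mg/L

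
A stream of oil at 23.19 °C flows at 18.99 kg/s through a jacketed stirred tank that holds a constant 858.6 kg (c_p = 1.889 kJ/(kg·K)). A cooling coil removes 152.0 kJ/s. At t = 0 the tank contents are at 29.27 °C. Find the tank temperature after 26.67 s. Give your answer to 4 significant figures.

24.67 °C

M c_p dT/dt = ṁ c_p (T_in − T) − Q̇.
Rearrange: dT/dt = (T_ss − T)/τ with τ = M/ṁ = 45.2133 s and T_ss = T_in − Q̇/(ṁ c_p) = 18.9527 °C.
Integrating: T(t) = T_ss + (T₀ − T_ss) e^(−t/τ).
T(26.67) = 18.9527 + (10.3173)·e^(−26.67/45.2133) = 18.9527 + (10.3173)·0.554399 = 24.6726 °C.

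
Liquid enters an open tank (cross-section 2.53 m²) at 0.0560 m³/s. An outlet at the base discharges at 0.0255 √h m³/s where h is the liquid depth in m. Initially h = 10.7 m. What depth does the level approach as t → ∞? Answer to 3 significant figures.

Level balance: A dh/dt = 0.0560 − 0.0255 √h. Setting dh/dt = 0:
Q_in = 0.0255 √h_ss ⇒ √h_ss = 0.0560/0.0255 = 2.1961.
h_ss = 2.1961² = 4.8228 m. (Since h₀ = 10.7 m > h_ss, the level will fall toward this value.)

4.82 m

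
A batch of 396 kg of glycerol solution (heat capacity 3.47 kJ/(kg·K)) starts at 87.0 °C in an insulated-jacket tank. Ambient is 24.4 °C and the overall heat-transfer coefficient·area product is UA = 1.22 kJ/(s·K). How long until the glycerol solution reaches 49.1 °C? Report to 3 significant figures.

Unsteady energy balance on the tank contents: M c_p dT/dt = −UA(T − T_amb).
τ = M c_p/UA = 1126.3 s; T_ss = T_amb = 24.400 °C.
T(t) = T_ss + (T₀ − T_ss)e^(−t/τ); set T = 49.1:
t = −τ ln[(T − T_ss)/(T₀ − T_ss)] = −1126.3 · ln(0.39457) = 1047.4 s.

1050 s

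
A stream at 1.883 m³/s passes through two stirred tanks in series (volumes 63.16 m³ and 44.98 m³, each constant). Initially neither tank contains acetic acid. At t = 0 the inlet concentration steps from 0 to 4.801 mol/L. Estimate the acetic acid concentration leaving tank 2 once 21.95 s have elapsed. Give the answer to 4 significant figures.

0.8708 mol/L

Species balance on tank i: dCᵢ/dt = (Cᵢ₋₁ − Cᵢ)/τᵢ with τᵢ = Vᵢ/Q.
τ₁ = 63.16/1.883 = 33.5422 s; τ₂ = 44.98/1.883 = 23.8874 s.
Tank 1: C₁ = C_in(1 − e^(−t/τ₁)). Tank 2 (τ₁ ≠ τ₂): C₂ = C_in[1 − (τ₁ e^(−t/τ₁) − τ₂ e^(−t/τ₂))/(τ₁ − τ₂)].
At t = 21.95: e^(−t/τ₁) = 0.519754, e^(−t/τ₂) = 0.398960.
C₂ = 4.801·[1 − (33.5422·0.519754 − 23.8874·0.398960)/(9.65481)] = 4.801·0.181383 = 0.870820 mol/L.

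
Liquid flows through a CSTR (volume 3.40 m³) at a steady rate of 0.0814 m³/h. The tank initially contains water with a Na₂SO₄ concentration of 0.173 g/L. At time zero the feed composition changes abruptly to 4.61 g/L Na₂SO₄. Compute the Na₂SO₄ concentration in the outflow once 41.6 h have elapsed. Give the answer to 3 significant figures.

2.97 g/L

Unsteady species balance (constant V, well mixed): V dC/dt = Q(C_in − C).
Time constant τ = V/Q = 3.40/0.0814 = 41.769 h.
Integrating: C(t) = C_in + (C₀ − C_in) e^(−t/τ).
C(41.6) = 4.61 + (0.173 − 4.61)·e^(−41.6/41.769) = 4.61 + (-4.4370)·0.36937 = 2.9711 g/L.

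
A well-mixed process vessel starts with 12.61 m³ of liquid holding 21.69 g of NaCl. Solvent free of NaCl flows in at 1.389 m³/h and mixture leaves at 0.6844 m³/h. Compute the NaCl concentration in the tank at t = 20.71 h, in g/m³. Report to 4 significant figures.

Total volume: dV/dt = Q_in − Q_out = 0.704600 m³/h, so V(t) = 12.61 + 0.704600 t and V(20.71) = 27.2023 m³.
Species balance (pure solvent in): dm/dt = −Q_out · m/V(t).
dm/m = −Q_out dt/(V₀ + 0.704600 t); integrating gives ln(m/m₀) = −(Q_out/(Q_in−Q_out)) ln(V/V₀).
m = m₀ (V₀/V)^(Q_out/(Q_in−Q_out)) = 21.69 × (12.61/27.2023)^(0.971331) = 10.2788 g.
C = m/V = 10.2788/27.2023 = 0.377865 g/m³.

0.3779 g/m³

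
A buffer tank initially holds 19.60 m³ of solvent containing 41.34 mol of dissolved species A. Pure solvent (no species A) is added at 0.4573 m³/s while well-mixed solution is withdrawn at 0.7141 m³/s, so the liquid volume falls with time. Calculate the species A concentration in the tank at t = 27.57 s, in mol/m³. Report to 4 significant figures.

Let m(t) be the amount of species A. Volume: V(t) = V₀ + (Q_in − Q_out) t = 19.60 − 0.256800 t; V(27.57) = 12.5200 m³.
Solute balance: dm/dt = 0 − Q_out C = −Q_out m/V(t).
Separate: dm/m = −Q_out dt/V(t) ⇒ ln(m/m₀) = −(Q_out/(Q_in−Q_out)) ln(V/V₀).
m = m₀ (V₀/V)^(Q_out/(Q_in−Q_out)) = 41.34 × (19.60/12.5200)^(-2.78076) = 11.8876 mol.
C = m/V = 11.8876/12.5200 = 0.949483 mol/m³.

0.9495 mol/m³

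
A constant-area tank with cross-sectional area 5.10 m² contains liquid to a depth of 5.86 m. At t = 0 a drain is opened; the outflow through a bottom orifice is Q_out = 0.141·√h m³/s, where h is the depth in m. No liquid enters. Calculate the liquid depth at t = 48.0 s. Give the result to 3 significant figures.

3.09 m

Accumulation of liquid (constant cross-section A): A dh/dt = −0.141 √h.
Separate and integrate: 2(√h − √h₀) = −(0.141/A) t.
√h = √5.86 − 0.141·48.0/(2·5.10) = 2.4207 − 0.66353 = 1.7572.
h = 1.7572² = 3.0878 m.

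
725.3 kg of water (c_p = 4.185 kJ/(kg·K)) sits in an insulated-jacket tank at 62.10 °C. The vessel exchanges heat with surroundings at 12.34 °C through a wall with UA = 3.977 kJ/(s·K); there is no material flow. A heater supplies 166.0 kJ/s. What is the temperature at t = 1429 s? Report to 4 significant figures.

55.31 °C

Lumped-capacitance energy balance: M c_p dT/dt = UA(T_amb − T) + Q̇.
dT/dt = (T_ss − T)/τ with T_ss = T_amb + Q̇/UA = 12.34 + 166.0/3.977 = 54.0800 °C, τ = M c_p/UA = 725.3·4.185/3.977 = 763.234 s.
Integrating: T(t) = T_ss + (T₀ − T_ss) e^(−t/τ).
T(1429) = 54.0800 + (8.01999)·0.153770 = 55.3132 °C.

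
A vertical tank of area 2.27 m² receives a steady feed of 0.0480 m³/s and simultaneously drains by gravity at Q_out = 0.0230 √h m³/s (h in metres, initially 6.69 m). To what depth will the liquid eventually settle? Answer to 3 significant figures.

Mass balance (ρ constant): A dh/dt = Q_in − 0.0230 √h. At steady state dh/dt = 0:
Q_in = 0.0230 √h_ss ⇒ √h_ss = 0.0480/0.0230 = 2.0870.
h_ss = 2.0870² = 4.3554 m. (Since h₀ = 6.69 m > h_ss, the level will fall toward this value.)

4.36 m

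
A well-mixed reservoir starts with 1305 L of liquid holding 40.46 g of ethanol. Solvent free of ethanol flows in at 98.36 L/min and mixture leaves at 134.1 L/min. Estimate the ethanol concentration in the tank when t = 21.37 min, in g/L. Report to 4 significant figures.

0.002751 g/L

Total volume: dV/dt = Q_in − Q_out = -35.7400 L/min, so V(t) = 1305 − 35.7400 t and V(21.37) = 541.236 L.
No ethanol enters, so dm/dt = −Q_out · (m/V).
Separate: dm/m = −Q_out dt/V(t) ⇒ ln(m/m₀) = −(Q_out/(Q_in−Q_out)) ln(V/V₀).
m = m₀ (V₀/V)^(Q_out/(Q_in−Q_out)) = 40.46 × (1305/541.236)^(-3.75210) = 1.48897 g.
C = m/V = 1.48897/541.236 = 0.00275105 g/L.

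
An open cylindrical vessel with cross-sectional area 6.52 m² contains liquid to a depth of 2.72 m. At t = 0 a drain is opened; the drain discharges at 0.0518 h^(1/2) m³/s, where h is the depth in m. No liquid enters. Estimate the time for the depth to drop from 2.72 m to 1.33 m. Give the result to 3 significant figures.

A dh/dt = −Q_out = −0.0518 √h.
This is separable: 2 d(√h)/dt = −0.0518/A, so √h = √h₀ − (0.0518/(2A)) t.
t = 2A(√h₀ − √h)/0.0518 = 2·6.52·(√2.72 − √1.33)/0.0518
  = 13.040 × (1.6492 − 1.1533) / 0.0518 = 124.86 s.

125 s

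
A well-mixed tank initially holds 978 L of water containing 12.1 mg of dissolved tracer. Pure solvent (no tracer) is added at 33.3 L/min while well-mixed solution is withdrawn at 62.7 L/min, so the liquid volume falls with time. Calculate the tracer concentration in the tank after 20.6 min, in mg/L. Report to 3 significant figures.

0.00414 mg/L

Let m(t) be the amount of tracer. Volume: V(t) = V₀ + (Q_in − Q_out) t = 978 − 29.400 t; V(20.6) = 372.36 L.
Solute balance: dm/dt = 0 − Q_out C = −Q_out m/V(t).
dm/m = −Q_out dt/(V₀ − 29.400 t); integrating gives ln(m/m₀) = −(Q_out/(Q_in−Q_out)) ln(V/V₀).
m = m₀ (V₀/V)^(Q_out/(Q_in−Q_out)) = 12.1 × (978/372.36)^(-2.1327) = 1.5431 mg.
C = m/V = 1.5431/372.36 = 0.0041442 mg/L.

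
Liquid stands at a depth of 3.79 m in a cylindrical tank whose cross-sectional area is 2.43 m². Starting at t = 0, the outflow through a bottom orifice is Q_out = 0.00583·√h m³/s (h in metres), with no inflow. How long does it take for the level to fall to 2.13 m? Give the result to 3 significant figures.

A dh/dt = −Q_out = −0.00583 √h.
Separate and integrate: 2(√h − √h₀) = −(0.00583/A) t.
t = 2A(√h₀ − √h)/0.00583 = 2·2.43·(√3.79 − √2.13)/0.00583
  = 4.8600 × (1.9468 − 1.4595) / 0.00583 = 406.26 s.

406 s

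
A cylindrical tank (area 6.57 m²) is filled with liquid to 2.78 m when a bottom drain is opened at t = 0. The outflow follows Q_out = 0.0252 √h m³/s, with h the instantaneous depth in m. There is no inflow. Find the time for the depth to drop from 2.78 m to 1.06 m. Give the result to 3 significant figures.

A dh/dt = −Q_out = −0.0252 √h.
∫ h^(−1/2) dh = −(0.0252/A) ∫ dt, giving 2√h = 2√h₀ − (0.0252/A) t.
t = 2A(√h₀ − √h)/0.0252 = 2·6.57·(√2.78 − √1.06)/0.0252
  = 13.140 × (1.6673 − 1.0296) / 0.0252 = 332.55 s.

333 s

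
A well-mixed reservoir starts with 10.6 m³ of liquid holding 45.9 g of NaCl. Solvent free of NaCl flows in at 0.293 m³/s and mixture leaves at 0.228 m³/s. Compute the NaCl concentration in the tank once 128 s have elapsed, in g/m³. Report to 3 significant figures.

0.318 g/m³

Total volume: dV/dt = Q_in − Q_out = 0.065000 m³/s, so V(t) = 10.6 + 0.065000 t and V(128) = 18.920 m³.
Solute balance: dm/dt = 0 − Q_out C = −Q_out m/V(t).
dm/m = −Q_out dt/(V₀ + 0.065000 t); integrating gives ln(m/m₀) = −(Q_out/(Q_in−Q_out)) ln(V/V₀).
m = m₀ (V₀/V)^(Q_out/(Q_in−Q_out)) = 45.9 × (10.6/18.920)^(3.5077) = 6.0148 g.
C = m/V = 6.0148/18.920 = 0.31791 g/m³.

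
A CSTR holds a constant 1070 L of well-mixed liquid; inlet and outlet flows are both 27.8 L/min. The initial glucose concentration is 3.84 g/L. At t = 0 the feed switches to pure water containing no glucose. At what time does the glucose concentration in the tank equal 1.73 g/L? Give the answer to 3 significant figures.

Species balance: V dC/dt = Q(C_in − C) ⇒ τ = V/Q = 38.489 min.
C(t) = C_in + (C₀ − C_in) e^(−t/τ). Set C = 1.73 and solve for t:
e^(−t/τ) = (C − C_in)/(C₀ − C_in) = (1.73 − 0)/(3.84 − 0) = 0.45052
t = −τ ln(…) = 38.489 × 0.79735 = 30.689 min.

30.7 min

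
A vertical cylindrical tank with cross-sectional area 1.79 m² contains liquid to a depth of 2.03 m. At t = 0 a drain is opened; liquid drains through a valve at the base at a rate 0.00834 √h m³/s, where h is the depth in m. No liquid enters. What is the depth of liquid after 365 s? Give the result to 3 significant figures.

With no inflow, A dh/dt = −0.00834 √h.
∫ h^(−1/2) dh = −(0.00834/A) ∫ dt, giving 2√h = 2√h₀ − (0.00834/A) t.
√h = √2.03 − 0.00834·365/(2·1.79) = 1.4248 − 0.85031 = 0.57447.
h = 0.57447² = 0.33002 m.

0.330 m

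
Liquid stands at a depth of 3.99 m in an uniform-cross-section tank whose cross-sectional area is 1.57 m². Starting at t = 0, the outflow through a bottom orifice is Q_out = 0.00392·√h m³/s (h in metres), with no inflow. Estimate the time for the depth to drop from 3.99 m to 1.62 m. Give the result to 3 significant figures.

581 s

Accumulation of liquid (constant cross-section A): A dh/dt = −0.00392 √h.
Separate and integrate: 2(√h − √h₀) = −(0.00392/A) t.
t = 2A(√h₀ − √h)/0.00392 = 2·1.57·(√3.99 − √1.62)/0.00392
  = 3.1400 × (1.9975 − 1.2728) / 0.00392 = 580.50 s.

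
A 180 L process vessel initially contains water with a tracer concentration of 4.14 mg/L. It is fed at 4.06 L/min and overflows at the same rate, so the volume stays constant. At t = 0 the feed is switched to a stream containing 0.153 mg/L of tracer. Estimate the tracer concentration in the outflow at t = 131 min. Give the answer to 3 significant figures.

Mass balance on the solute (V constant): V dC/dt = Q(C_in − C).
Time constant τ = V/Q = 180/4.06 = 44.335 min.
Integrating: C(t) = C_in + (C₀ − C_in) e^(−t/τ).
C(131) = 0.153 + (4.14 − 0.153)·e^(−131/44.335) = 0.153 + (3.9870)·0.052090 = 0.36068 mg/L.

0.361 mg/L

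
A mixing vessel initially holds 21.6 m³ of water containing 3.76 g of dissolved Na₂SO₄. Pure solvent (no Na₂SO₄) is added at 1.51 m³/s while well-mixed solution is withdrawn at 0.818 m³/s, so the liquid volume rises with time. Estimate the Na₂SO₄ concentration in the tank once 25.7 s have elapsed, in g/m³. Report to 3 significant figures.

0.0469 g/m³

Total volume: dV/dt = Q_in − Q_out = 0.69200 m³/s, so V(t) = 21.6 + 0.69200 t and V(25.7) = 39.384 m³.
Species balance (pure solvent in): dm/dt = −Q_out · m/V(t).
Separate: dm/m = −Q_out dt/V(t) ⇒ ln(m/m₀) = −(Q_out/(Q_in−Q_out)) ln(V/V₀).
m = m₀ (V₀/V)^(Q_out/(Q_in−Q_out)) = 3.76 × (21.6/39.384)^(1.1821) = 1.8485 g.
C = m/V = 1.8485/39.384 = 0.046935 g/m³.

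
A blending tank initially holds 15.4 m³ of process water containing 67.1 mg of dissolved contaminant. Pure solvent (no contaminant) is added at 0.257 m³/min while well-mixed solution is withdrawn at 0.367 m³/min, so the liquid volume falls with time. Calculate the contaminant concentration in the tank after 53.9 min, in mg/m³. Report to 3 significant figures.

Total volume: dV/dt = Q_in − Q_out = -0.11000 m³/min, so V(t) = 15.4 − 0.11000 t and V(53.9) = 9.4710 m³.
No contaminant enters, so dm/dt = −Q_out · (m/V).
dm/m = −Q_out dt/(V₀ − 0.11000 t); integrating gives ln(m/m₀) = −(Q_out/(Q_in−Q_out)) ln(V/V₀).
m = m₀ (V₀/V)^(Q_out/(Q_in−Q_out)) = 67.1 × (15.4/9.4710)^(-3.3364) = 13.254 mg.
C = m/V = 13.254/9.4710 = 1.3994 mg/m³.

1.40 mg/m³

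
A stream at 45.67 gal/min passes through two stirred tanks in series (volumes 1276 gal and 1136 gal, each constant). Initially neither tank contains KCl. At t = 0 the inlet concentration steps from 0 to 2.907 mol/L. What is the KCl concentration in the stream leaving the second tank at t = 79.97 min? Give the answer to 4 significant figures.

Species balance on tank i: dCᵢ/dt = (Cᵢ₋₁ − Cᵢ)/τᵢ with τᵢ = Vᵢ/Q.
τ₁ = 1276/45.67 = 27.9396 min; τ₂ = 1136/45.67 = 24.8741 min.
Solving the cascade with C₁(0)=C₂(0)=0 gives C₂(t) = C_in[1 − (τ₁ e^(−t/τ₁) − τ₂ e^(−t/τ₂))/(τ₁ − τ₂)].
At t = 79.97: e^(−t/τ₁) = 0.0571401, e^(−t/τ₂) = 0.0401557.
C₂ = 2.907·[1 − (27.9396·0.0571401 − 24.8741·0.0401557)/(3.06547)] = 2.907·0.805044 = 2.34026 mol/L.

2.340 mol/L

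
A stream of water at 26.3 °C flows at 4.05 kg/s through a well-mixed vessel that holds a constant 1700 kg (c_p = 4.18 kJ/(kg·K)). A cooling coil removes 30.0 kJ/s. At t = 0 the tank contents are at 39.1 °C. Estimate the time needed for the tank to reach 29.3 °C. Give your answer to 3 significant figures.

Energy balance: M c_p dT/dt = ṁ c_p (T_in − T) − 30.0.
τ = M/ṁ = 419.75 s; T_ss = T_in − Q̇/(ṁ c_p) = 24.528 °C.
T(t) = T_ss + (T₀ − T_ss) e^(−t/τ). Set T = 29.3:
e^(−t/τ) = (29.3 − 24.528)/(39.1 − 24.528) = 0.32748
t = −419.75 · ln(0.32748) = 468.58 s.

469 s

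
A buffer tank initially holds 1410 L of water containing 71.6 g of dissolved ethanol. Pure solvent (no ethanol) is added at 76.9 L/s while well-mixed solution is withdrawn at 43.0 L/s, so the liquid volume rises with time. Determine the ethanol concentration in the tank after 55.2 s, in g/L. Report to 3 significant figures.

Total volume: dV/dt = Q_in − Q_out = 33.900 L/s, so V(t) = 1410 + 33.900 t and V(55.2) = 3281.3 L.
Species balance (pure solvent in): dm/dt = −Q_out · m/V(t).
Separate: dm/m = −Q_out dt/V(t) ⇒ ln(m/m₀) = −(Q_out/(Q_in−Q_out)) ln(V/V₀).
m = m₀ (V₀/V)^(Q_out/(Q_in−Q_out)) = 71.6 × (1410/3281.3)^(1.2684) = 24.526 g.
C = m/V = 24.526/3281.3 = 0.0074744 g/L.

0.00747 g/L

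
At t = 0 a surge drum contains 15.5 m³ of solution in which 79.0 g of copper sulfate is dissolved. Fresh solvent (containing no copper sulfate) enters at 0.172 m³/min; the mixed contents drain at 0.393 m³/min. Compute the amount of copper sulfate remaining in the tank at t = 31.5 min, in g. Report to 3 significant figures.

Total volume: dV/dt = Q_in − Q_out = -0.22100 m³/min, so V(t) = 15.5 − 0.22100 t and V(31.5) = 8.5385 m³.
No copper sulfate enters, so dm/dt = −Q_out · (m/V).
dm/m = −Q_out dt/(V₀ − 0.22100 t); integrating gives ln(m/m₀) = −(Q_out/(Q_in−Q_out)) ln(V/V₀).
m = m₀ (V₀/V)^(Q_out/(Q_in−Q_out)) = 79.0 × (15.5/8.5385)^(-1.7783) = 27.362 g.

27.4 g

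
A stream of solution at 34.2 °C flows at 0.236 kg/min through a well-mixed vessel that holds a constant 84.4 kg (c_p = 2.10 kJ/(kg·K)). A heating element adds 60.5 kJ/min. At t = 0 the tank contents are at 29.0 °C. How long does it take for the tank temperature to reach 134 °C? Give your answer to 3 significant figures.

623 min

Heat balance on the well-mixed liquid: M c_p dT/dt = ṁ c_p (T_in − T) + 60.5.
τ = M/ṁ = 357.63 min; T_ss = T_in + Q̇/(ṁ c_p) = 156.27 °C.
T(t) = T_ss + (T₀ − T_ss) e^(−t/τ). Set T = 134:
e^(−t/τ) = (134 − 156.27)/(29.0 − 156.27) = 0.17501
t = −357.63 · ln(0.17501) = 623.31 min.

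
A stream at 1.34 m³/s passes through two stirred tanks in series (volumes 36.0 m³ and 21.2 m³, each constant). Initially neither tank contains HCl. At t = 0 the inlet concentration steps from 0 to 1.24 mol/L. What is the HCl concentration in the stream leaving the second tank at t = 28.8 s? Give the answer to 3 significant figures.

Each tank obeys Vᵢ dCᵢ/dt = Q(Cᵢ₋₁ − Cᵢ), so τᵢ = Vᵢ/Q.
τ₁ = 36.0/1.34 = 26.866 s; τ₂ = 21.2/1.34 = 15.821 s.
Tank 1: C₁ = C_in(1 − e^(−t/τ₁)). Tank 2 (τ₁ ≠ τ₂): C₂ = C_in[1 − (τ₁ e^(−t/τ₁) − τ₂ e^(−t/τ₂))/(τ₁ − τ₂)].
At t = 28.8: e^(−t/τ₁) = 0.34232, e^(−t/τ₂) = 0.16196.
C₂ = 1.24·[1 − (26.866·0.34232 − 15.821·0.16196)/(11.045)] = 1.24·0.39933 = 0.49516 mol/L.

0.495 mol/L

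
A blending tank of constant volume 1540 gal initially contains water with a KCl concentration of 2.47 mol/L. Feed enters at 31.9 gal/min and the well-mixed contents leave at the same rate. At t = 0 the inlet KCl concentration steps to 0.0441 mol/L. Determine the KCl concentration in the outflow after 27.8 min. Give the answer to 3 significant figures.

1.41 mol/L

Unsteady species balance (constant V, well mixed): V dC/dt = Q(C_in − C).
Rewrite as dC/dt + C/τ = C_in/τ, τ = V/Q = 48.276 min.
Integrating: C(t) = C_in + (C₀ − C_in) e^(−t/τ).
C(27.8) = 0.0441 + (2.47 − 0.0441)·e^(−27.8/48.276) = 0.0441 + (2.4259)·0.56222 = 1.4080 mol/L.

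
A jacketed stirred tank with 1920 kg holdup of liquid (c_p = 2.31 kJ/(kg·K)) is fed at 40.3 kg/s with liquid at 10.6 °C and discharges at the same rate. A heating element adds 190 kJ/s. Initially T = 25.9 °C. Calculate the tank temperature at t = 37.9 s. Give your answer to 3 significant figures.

Unsteady energy balance on the tank contents: M c_p dT/dt = ṁ c_p (T_in − T) + 190.
τ = M/ṁ = 47.643 s; T_ss = T_in + Q̇/(ṁ c_p) = 10.6 + 190/(40.3·2.31) = 12.641 °C.
Integrating: T(t) = T_ss + (T₀ − T_ss) e^(−t/τ).
T(37.9) = 12.641 + (13.259)·e^(−37.9/47.643) = 12.641 + (13.259)·0.45135 = 18.625 °C.

18.6 °C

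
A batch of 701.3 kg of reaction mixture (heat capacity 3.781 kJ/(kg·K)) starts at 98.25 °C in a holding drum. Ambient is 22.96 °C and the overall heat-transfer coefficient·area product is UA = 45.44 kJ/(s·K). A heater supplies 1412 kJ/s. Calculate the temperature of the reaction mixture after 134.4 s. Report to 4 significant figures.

Lumped-capacitance energy balance: M c_p dT/dt = UA(T_amb − T) + Q̇.
dT/dt = (T_ss − T)/τ with T_ss = T_amb + Q̇/UA = 22.96 + 1412/45.44 = 54.0339 °C, τ = M c_p/UA = 701.3·3.781/45.44 = 58.3542 s.
This is linear first-order; T(t) = T_ss + (T₀ − T_ss) e^(−t/τ).
T(134.4) = 54.0339 + (44.2161)·0.0999410 = 58.4529 °C.

58.45 °C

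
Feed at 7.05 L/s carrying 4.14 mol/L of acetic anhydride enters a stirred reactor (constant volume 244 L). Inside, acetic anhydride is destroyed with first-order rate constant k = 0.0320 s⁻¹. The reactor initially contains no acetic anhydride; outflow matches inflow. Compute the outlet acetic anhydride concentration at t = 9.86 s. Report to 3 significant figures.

0.887 mol/L

Species balance: V dC/dt = Q C_in − Q C − k V C.
dC/dt = (Q/V) C_in − (Q/V + k) C; effective rate a = Q/V + k = 0.028893 + 0.0320 = 0.060893 s⁻¹.
C_ss = Q C_in/(Q + kV) = 1.9644 mol/L; C(t) = C_ss + (C₀ − C_ss) e^(−a t).
C(9.86) = 1.9644 + (-1.9644)·e^(−0.060893·9.86) = 1.9644 + (-1.9644)·0.54859 = 0.88675 mol/L.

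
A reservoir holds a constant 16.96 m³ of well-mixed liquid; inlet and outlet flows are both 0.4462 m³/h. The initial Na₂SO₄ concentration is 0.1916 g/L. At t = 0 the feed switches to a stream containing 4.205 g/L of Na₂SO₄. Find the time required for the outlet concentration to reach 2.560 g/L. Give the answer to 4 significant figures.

33.90 h

Transient balance on the dissolved component: V dC/dt = Q(C_in − C), so τ = V/Q = 38.0099 h.
C(t) = C_in + (C₀ − C_in) e^(−t/τ). Set C = 2.560 and solve for t:
e^(−t/τ) = (C − C_in)/(C₀ − C_in) = (2.560 − 4.205)/(0.1916 − 4.205) = 0.409877
t = −τ ln(…) = 38.0099 × 0.891898 = 33.9009 h.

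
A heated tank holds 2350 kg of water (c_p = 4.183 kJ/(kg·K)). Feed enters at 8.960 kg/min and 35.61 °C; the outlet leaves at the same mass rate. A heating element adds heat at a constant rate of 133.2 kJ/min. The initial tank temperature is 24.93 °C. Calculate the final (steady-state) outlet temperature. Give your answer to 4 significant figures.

M c_p dT/dt = ṁ c_p (T_in − T) + Q̇.
At steady state dT/dt = 0 ⇒ T_ss = T_in + Q̇/(ṁ c_p) = 35.61 + 133.2/(8.960·4.183) = 39.1639 °C.

39.16 °C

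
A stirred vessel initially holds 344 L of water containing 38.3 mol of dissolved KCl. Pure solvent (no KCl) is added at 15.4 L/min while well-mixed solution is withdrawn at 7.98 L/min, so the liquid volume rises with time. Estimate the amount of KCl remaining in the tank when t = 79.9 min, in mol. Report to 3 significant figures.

13.0 mol

Let m(t) be the amount of KCl. Volume: V(t) = V₀ + (Q_in − Q_out) t = 344 + 7.4200 t; V(79.9) = 936.86 L.
Solute balance: dm/dt = 0 − Q_out C = −Q_out m/V(t).
Separate: dm/m = −Q_out dt/V(t) ⇒ ln(m/m₀) = −(Q_out/(Q_in−Q_out)) ln(V/V₀).
m = m₀ (V₀/V)^(Q_out/(Q_in−Q_out)) = 38.3 × (344/936.86)^(1.0755) = 13.039 mol.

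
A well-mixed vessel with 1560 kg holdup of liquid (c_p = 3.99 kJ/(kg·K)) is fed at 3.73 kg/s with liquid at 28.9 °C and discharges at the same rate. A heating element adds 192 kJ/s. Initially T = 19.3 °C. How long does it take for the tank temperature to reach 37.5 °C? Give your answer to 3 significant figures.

Heat balance on the well-mixed liquid: M c_p dT/dt = ṁ c_p (T_in − T) + 192.
τ = M/ṁ = 418.23 s; T_ss = T_in + Q̇/(ṁ c_p) = 41.801 °C.
T(t) = T_ss + (T₀ − T_ss) e^(−t/τ). Set T = 37.5:
e^(−t/τ) = (37.5 − 41.801)/(19.3 − 41.801) = 0.19114
t = −418.23 · ln(0.19114) = 692.06 s.

692 s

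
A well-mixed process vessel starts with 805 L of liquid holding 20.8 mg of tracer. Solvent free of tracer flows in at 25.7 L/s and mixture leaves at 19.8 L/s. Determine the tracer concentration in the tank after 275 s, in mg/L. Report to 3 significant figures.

Let m(t) be the amount of tracer. Volume: V(t) = V₀ + (Q_in − Q_out) t = 805 + 5.9000 t; V(275) = 2427.5 L.
No tracer enters, so dm/dt = −Q_out · (m/V).
Separate: dm/m = −Q_out dt/V(t) ⇒ ln(m/m₀) = −(Q_out/(Q_in−Q_out)) ln(V/V₀).
m = m₀ (V₀/V)^(Q_out/(Q_in−Q_out)) = 20.8 × (805/2427.5)^(3.3559) = 0.51210 mg.
C = m/V = 0.51210/2427.5 = 0.00021096 mg/L.

0.000211 mg/L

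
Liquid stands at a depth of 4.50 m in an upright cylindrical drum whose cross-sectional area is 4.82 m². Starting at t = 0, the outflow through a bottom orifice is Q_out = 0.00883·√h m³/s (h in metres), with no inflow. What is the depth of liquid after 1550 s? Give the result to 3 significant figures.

A dh/dt = −Q_out = −0.00883 √h.
Separate and integrate: 2(√h − √h₀) = −(0.00883/A) t.
√h = √4.50 − 0.00883·1550/(2·4.82) = 2.1213 − 1.4198 = 0.70156.
h = 0.70156² = 0.49218 m.

0.492 m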